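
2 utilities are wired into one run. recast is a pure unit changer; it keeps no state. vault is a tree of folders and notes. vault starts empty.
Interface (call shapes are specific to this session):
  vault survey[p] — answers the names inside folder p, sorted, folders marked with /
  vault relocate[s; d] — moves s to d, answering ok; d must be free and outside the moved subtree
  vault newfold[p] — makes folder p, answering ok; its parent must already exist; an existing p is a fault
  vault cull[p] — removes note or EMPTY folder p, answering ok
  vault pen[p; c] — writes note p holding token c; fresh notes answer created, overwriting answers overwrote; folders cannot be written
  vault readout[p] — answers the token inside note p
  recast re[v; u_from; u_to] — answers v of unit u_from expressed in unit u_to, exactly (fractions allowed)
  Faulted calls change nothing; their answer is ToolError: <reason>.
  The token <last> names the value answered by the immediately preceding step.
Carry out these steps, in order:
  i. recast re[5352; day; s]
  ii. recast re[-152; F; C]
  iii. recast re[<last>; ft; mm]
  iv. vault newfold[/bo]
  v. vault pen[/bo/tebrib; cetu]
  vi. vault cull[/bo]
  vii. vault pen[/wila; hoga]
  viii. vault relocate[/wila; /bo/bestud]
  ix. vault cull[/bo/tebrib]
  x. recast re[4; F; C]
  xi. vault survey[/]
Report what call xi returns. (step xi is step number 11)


% 1. recast re(v→5352, u_from→day, u_to→s) == 462412800
% 2. recast re(v→-152, u_from→F, u_to→C) == -920/9
% 3. recast re(v→<last>, u_from→ft, u_to→mm) == -93472/3
% 4. vault newfold(p→/bo) == ok
% 5. vault pen(p→/bo/tebrib, c→cetu) == created
% 6. vault cull(p→/bo) == ToolError: not empty
% 7. vault pen(p→/wila, c→hoga) == created
% 8. vault relocate(s→/wila, d→/bo/bestud) == ok
% 9. vault cull(p→/bo/tebrib) == ok
% 10. recast re(v→4, u_from→F, u_to→C) == -140/9
% 11. vault survey(p→/) == [bo/]

Answer: [bo/]


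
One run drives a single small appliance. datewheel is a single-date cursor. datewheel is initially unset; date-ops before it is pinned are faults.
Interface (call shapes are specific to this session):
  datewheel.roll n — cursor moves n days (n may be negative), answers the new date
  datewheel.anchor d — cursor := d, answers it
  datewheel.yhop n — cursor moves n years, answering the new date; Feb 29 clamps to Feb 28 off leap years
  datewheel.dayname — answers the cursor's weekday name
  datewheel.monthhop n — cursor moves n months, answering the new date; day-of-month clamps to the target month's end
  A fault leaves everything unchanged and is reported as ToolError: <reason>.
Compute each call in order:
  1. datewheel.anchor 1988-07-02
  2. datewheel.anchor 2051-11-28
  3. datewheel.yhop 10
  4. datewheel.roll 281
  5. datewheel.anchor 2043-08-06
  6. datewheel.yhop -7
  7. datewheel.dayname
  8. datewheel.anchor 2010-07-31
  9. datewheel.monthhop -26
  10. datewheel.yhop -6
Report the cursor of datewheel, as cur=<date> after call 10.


Answer: cur=2002-05-31

Derivation:
Calling anchor(d: 1988-07-02), which returns 1988-07-02.
I invoke anchor(d: 2051-11-28), and see 2051-11-28.
Calling yhop(n: 10), and observe 2061-11-28.
Next I call roll(n: 281), yielding 2062-09-05.
I try anchor(d: 2043-08-06), yielding 2043-08-06.
I call yhop(n: -7), and get 2036-08-06.
I call dayname(), — result: Wednesday.
I invoke anchor(d: 2010-07-31), → 2010-07-31.
I invoke monthhop(n: -26), and get 2008-05-31.
Then yhop(n: -6), and observe 2002-05-31.


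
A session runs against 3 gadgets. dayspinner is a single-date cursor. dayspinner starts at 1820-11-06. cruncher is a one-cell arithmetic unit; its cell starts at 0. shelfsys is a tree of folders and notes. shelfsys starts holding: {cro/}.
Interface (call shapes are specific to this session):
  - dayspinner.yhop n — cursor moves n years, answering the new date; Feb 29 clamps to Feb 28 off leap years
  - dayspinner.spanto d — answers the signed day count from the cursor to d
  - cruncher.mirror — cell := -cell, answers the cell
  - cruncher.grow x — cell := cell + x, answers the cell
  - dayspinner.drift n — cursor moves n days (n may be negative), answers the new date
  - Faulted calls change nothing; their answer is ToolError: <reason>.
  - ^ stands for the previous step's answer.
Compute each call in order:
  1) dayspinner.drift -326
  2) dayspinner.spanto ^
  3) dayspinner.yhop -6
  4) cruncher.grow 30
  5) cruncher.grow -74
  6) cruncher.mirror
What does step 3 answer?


% 1. dayspinner.drift(-326) : 1819-12-16
% 2. dayspinner.spanto(^) : 0
% 3. dayspinner.yhop(-6) : 1813-12-16
% 4. cruncher.grow(30) : 30
% 5. cruncher.grow(-74) : -44
% 6. cruncher.mirror() : 44

Answer: 1813-12-16


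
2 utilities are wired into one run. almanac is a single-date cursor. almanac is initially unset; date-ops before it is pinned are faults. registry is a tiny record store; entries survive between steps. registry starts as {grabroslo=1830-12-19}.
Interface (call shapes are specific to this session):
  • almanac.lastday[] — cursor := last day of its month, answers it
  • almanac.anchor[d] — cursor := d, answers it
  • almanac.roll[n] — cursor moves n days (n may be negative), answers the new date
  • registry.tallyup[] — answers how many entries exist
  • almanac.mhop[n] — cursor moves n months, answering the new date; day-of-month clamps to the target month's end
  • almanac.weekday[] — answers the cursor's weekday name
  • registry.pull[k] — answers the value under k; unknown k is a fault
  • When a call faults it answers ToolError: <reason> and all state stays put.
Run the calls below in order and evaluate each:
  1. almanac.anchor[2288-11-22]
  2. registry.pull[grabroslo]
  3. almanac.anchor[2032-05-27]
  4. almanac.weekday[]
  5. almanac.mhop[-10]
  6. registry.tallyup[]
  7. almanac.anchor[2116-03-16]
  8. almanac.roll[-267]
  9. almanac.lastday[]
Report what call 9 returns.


Answer: 2115-06-30

Derivation:
Step: anchor[2288-11-22]
Result: 2288-11-22
Step: pull[grabroslo]
Result: 1830-12-19
Step: anchor[2032-05-27]
Result: 2032-05-27
Step: weekday[]
Result: Thursday
Step: mhop[-10]
Result: 2031-07-27
Step: tallyup[]
Result: 1
Step: anchor[2116-03-16]
Result: 2116-03-16
Step: roll[-267]
Result: 2115-06-23
Step: lastday[]
Result: 2115-06-30


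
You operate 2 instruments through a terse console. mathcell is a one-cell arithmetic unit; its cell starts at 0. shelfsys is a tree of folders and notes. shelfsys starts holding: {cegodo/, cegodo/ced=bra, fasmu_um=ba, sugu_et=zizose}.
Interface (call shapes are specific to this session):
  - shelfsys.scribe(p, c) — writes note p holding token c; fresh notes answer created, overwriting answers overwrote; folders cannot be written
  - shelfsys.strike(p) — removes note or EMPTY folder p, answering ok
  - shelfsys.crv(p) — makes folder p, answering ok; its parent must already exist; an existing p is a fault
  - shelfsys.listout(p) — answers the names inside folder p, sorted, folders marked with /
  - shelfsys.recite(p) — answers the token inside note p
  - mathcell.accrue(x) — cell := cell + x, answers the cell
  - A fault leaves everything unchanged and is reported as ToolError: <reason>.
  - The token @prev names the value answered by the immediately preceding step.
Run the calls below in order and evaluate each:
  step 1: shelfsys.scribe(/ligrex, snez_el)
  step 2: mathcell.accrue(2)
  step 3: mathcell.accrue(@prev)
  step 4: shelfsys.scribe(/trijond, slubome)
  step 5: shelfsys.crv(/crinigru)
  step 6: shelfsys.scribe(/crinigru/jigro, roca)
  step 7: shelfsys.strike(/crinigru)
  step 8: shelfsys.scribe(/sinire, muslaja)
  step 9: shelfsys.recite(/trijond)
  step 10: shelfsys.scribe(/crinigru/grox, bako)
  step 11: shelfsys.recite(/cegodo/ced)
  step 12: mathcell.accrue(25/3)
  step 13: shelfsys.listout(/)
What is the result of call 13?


Calling shelfsys.scribe on p=/ligrex, c=snez_el, — result: created.
I run mathcell.accrue on x=2, and get 2.
I call mathcell.accrue on x=@prev, and get 4.
Using shelfsys.scribe on p=/trijond, c=slubome, — result: created.
Then shelfsys.crv on p=/crinigru, which returns ok.
Then shelfsys.scribe on p=/crinigru/jigro, c=roca, — result: created.
I use shelfsys.strike on p=/crinigru, giving ToolError: not empty.
Now I run shelfsys.scribe on p=/sinire, c=muslaja: created.
Next I call shelfsys.recite on p=/trijond: slubome.
Invoking shelfsys.scribe on p=/crinigru/grox, c=bako, and observe created.
Calling shelfsys.recite on p=/cegodo/ced, and get bra.
Now I run mathcell.accrue on x=25/3, which returns 37/3.
I call shelfsys.listout on p=/, and observe [cegodo/, crinigru/, fasmu_um, ligrex, sinire, sugu_et, trijond].

Answer: [cegodo/, crinigru/, fasmu_um, ligrex, sinire, sugu_et, trijond]


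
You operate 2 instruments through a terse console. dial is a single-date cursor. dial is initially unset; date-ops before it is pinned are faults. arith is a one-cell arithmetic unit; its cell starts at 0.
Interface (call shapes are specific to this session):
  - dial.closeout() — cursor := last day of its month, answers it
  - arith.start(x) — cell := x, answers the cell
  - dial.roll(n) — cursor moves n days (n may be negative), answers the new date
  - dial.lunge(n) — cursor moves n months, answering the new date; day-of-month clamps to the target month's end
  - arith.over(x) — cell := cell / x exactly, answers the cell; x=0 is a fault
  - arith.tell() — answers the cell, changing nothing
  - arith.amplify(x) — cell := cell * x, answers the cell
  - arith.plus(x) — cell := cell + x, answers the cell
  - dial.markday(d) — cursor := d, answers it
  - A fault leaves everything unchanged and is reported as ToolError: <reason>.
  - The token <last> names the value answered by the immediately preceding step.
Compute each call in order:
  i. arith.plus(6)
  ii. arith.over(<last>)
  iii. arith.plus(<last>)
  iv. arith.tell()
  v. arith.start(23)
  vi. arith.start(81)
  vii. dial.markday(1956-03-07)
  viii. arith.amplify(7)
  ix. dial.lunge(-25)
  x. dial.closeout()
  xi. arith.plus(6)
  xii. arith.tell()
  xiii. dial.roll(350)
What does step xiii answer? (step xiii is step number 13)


·→ arith.plus(x: 6)
·← 6
·→ arith.over(x: <last>)
·← 1
·→ arith.plus(x: <last>)
·← 2
·→ arith.tell()
·← 2
·→ arith.start(x: 23)
·← 23
·→ arith.start(x: 81)
·← 81
·→ dial.markday(d: 1956-03-07)
·← 1956-03-07
·→ arith.amplify(x: 7)
·← 567
·→ dial.lunge(n: -25)
·← 1954-02-07
·→ dial.closeout()
·← 1954-02-28
·→ arith.plus(x: 6)
·← 573
·→ arith.tell()
·← 573
·→ dial.roll(n: 350)
·← 1955-02-13

Answer: 1955-02-13


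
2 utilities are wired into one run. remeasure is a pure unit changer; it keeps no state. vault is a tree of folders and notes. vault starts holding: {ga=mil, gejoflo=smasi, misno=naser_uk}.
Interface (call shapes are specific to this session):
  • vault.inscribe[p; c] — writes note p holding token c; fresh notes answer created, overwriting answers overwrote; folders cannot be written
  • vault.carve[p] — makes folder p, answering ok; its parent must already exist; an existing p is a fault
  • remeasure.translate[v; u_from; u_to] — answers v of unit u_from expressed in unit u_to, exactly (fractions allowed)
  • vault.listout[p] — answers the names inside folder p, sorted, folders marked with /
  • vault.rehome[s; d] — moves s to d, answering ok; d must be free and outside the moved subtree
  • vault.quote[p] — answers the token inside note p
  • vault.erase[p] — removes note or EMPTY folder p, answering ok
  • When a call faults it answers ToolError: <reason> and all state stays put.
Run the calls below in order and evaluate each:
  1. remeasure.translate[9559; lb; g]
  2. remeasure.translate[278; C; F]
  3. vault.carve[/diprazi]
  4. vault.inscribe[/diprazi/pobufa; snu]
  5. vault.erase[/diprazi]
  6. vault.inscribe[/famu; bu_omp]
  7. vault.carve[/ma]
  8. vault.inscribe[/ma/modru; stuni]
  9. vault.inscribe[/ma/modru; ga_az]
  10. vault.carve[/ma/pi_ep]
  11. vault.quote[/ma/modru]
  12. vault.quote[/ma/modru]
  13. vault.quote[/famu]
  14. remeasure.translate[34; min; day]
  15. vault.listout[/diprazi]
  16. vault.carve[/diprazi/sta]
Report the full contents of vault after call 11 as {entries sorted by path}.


Using translate(v='9559', u_from='lb', u_to='g'), → 433588946483/100000.
Using translate(v='278', u_from='C', u_to='F'), giving 2662/5.
Next I call carve(p='/diprazi'), and observe ok.
Now I run inscribe(p='/diprazi/pobufa', c='snu'), and see created.
I invoke erase(p='/diprazi'), and get ToolError: not empty.
I try inscribe(p='/famu', c='bu_omp'): created.
Now I run carve(p='/ma'), and see ok.
Next I call inscribe(p='/ma/modru', c='stuni'): created.
I invoke inscribe(p='/ma/modru', c='ga_az'), — result: overwrote.
Using carve(p='/ma/pi_ep'), and observe ok.
I run quote(p='/ma/modru'), yielding ga_az.
I invoke quote(p='/ma/modru'): ga_az.
Then quote(p='/famu'), and observe bu_omp.
I call translate(v='34', u_from='min', u_to='day'), which returns 17/720.
I try listout(p='/diprazi'), and see [pobufa].
Invoking carve(p='/diprazi/sta'), → ok.

Answer: {diprazi/, diprazi/pobufa=snu, famu=bu_omp, ga=mil, gejoflo=smasi, ma/, ma/modru=ga_az, ma/pi_ep/, misno=naser_uk}


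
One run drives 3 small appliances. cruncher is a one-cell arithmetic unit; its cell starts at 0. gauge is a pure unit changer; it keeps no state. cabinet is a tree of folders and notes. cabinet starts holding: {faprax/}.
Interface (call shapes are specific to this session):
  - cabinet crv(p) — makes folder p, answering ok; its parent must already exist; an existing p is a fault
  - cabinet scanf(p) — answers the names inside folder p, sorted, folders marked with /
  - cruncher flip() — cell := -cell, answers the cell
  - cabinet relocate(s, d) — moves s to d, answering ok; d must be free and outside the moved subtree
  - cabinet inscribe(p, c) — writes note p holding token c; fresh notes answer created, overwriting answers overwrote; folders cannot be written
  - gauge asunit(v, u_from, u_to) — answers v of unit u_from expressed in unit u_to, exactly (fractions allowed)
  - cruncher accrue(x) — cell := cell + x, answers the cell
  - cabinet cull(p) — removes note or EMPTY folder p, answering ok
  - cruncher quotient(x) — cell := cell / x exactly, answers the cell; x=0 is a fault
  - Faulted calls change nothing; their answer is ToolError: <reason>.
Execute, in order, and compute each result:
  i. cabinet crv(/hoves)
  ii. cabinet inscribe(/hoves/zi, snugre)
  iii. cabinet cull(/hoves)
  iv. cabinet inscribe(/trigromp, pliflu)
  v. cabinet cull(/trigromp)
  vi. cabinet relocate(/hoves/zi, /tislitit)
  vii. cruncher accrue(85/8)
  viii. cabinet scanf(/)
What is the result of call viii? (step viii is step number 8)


Calling cabinet crv passing p='/hoves': ok.
I try cabinet inscribe passing p='/hoves/zi', c='snugre', and get created.
I run cabinet cull passing p='/hoves', giving ToolError: not empty.
Now I run cabinet inscribe passing p='/trigromp', c='pliflu', and see created.
Now I run cabinet cull passing p='/trigromp', and observe ok.
I try cabinet relocate passing s='/hoves/zi', d='/tislitit', and observe ok.
I try cruncher accrue passing x='85/8', giving 85/8.
Invoking cabinet scanf passing p='/', — result: [faprax/, hoves/, tislitit].

Answer: [faprax/, hoves/, tislitit]


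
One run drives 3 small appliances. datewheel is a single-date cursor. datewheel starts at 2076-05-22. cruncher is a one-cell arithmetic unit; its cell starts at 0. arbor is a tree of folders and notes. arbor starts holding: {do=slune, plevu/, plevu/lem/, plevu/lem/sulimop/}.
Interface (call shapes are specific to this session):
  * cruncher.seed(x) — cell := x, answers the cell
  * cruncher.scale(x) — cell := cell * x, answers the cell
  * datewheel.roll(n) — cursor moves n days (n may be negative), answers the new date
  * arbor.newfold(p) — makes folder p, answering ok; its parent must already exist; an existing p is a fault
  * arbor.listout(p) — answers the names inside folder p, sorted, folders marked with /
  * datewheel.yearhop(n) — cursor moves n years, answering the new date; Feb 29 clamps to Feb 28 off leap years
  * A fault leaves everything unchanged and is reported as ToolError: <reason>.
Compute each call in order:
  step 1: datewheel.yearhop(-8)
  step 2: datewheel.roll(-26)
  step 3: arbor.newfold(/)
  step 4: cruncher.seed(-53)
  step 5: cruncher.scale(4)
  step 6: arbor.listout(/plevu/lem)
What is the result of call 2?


Answer: 2068-04-26

Derivation:
;; 1. datewheel.yearhop(n→-8) -> 2068-05-22
;; 2. datewheel.roll(n→-26) -> 2068-04-26
;; 3. arbor.newfold(p→/) -> ToolError: exists
;; 4. cruncher.seed(x→-53) -> -53
;; 5. cruncher.scale(x→4) -> -212
;; 6. arbor.listout(p→/plevu/lem) -> [sulimop/]


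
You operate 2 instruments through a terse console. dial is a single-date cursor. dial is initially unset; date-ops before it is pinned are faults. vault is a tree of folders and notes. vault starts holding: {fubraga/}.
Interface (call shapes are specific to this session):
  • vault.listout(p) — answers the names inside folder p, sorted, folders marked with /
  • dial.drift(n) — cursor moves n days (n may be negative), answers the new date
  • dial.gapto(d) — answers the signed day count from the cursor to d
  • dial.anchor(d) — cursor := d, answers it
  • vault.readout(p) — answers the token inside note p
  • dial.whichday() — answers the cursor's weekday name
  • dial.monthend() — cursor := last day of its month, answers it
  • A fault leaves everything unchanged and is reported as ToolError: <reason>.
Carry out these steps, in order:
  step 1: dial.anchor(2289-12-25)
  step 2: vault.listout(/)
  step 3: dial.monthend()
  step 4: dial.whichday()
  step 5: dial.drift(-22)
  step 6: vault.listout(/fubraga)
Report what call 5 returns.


Answer: 2289-12-09

Derivation:
-- anchor(d→2289-12-25) ~> 2289-12-25
-- listout(p→/) ~> [fubraga/]
-- monthend() ~> 2289-12-31
-- whichday() ~> Tuesday
-- drift(n→-22) ~> 2289-12-09
-- listout(p→/fubraga) ~> []


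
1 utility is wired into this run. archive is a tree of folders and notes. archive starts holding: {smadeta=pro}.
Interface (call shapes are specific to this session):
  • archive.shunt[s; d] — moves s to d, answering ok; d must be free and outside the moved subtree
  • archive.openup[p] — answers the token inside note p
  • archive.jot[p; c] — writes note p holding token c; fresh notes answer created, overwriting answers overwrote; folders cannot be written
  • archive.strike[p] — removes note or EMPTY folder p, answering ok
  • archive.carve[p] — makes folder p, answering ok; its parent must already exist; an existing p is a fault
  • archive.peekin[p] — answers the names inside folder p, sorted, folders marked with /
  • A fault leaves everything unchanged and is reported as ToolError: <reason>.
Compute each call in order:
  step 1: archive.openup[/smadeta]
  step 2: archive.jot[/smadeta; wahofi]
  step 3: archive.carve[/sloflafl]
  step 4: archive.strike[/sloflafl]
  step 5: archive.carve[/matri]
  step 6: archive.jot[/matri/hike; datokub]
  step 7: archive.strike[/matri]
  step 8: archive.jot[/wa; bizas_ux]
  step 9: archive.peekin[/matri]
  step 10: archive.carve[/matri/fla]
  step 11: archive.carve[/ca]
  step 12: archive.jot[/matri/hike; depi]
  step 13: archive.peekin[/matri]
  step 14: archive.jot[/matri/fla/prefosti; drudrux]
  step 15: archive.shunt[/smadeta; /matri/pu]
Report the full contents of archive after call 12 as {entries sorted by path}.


Answer: {ca/, matri/, matri/fla/, matri/hike=depi, smadeta=wahofi, wa=bizas_ux}

Derivation:
# 1. archive.openup(/smadeta) => pro
# 2. archive.jot(/smadeta, wahofi) => overwrote
# 3. archive.carve(/sloflafl) => ok
# 4. archive.strike(/sloflafl) => ok
# 5. archive.carve(/matri) => ok
# 6. archive.jot(/matri/hike, datokub) => created
# 7. archive.strike(/matri) => ToolError: not empty
# 8. archive.jot(/wa, bizas_ux) => created
# 9. archive.peekin(/matri) => [hike]
# 10. archive.carve(/matri/fla) => ok
# 11. archive.carve(/ca) => ok
# 12. archive.jot(/matri/hike, depi) => overwrote
# 13. archive.peekin(/matri) => [fla/, hike]
# 14. archive.jot(/matri/fla/prefosti, drudrux) => created
# 15. archive.shunt(/smadeta, /matri/pu) => ok


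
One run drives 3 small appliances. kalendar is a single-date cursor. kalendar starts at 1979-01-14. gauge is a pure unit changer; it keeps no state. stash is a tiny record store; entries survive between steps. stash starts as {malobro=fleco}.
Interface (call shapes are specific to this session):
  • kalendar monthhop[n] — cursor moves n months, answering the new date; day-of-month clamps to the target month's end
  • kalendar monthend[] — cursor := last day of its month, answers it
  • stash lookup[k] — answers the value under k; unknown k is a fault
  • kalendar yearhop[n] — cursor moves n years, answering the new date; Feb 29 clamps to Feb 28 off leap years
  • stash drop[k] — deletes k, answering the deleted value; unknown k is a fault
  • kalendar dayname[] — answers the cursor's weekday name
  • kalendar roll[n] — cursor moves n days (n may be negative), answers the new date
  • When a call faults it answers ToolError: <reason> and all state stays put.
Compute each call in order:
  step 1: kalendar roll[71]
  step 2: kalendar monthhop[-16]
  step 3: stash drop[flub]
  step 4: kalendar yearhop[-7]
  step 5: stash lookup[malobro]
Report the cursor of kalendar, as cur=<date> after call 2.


Answer: cur=1977-11-26

Derivation:
I try kalendar roll with n='71': 1979-03-26.
Using kalendar monthhop with n='-16', and get 1977-11-26.
Then stash drop with k='flub', and get ToolError: no such key flub.
Next I call kalendar yearhop with n='-7', giving 1970-11-26.
Now I run stash lookup with k='malobro', which returns fleco.


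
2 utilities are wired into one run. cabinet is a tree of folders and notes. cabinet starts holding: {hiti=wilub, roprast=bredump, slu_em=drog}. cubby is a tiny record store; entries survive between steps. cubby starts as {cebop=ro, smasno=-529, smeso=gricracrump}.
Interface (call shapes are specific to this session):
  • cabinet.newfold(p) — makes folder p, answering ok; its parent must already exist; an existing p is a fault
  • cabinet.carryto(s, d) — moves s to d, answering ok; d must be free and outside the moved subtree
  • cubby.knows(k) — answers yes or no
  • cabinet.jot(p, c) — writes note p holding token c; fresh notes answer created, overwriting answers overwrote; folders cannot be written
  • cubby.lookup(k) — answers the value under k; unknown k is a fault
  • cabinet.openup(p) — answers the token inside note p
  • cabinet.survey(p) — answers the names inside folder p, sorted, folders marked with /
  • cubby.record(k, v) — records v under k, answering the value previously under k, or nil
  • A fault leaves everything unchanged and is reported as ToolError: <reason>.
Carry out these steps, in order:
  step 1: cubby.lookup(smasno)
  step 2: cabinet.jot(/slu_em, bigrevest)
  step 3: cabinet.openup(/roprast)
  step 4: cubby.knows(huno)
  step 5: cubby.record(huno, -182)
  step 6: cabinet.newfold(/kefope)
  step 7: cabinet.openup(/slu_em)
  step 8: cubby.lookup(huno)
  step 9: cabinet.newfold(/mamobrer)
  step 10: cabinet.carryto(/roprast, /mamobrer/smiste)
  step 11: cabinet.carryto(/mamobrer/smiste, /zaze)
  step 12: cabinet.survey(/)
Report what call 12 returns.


Answer: [hiti, kefope/, mamobrer/, slu_em, zaze]

Derivation:
CALL cubby.lookup[k='smasno']
RET  -529
CALL cabinet.jot[p='/slu_em'; c='bigrevest']
RET  overwrote
CALL cabinet.openup[p='/roprast']
RET  bredump
CALL cubby.knows[k='huno']
RET  no
CALL cubby.record[k='huno'; v='-182']
RET  nil
CALL cabinet.newfold[p='/kefope']
RET  ok
CALL cabinet.openup[p='/slu_em']
RET  bigrevest
CALL cubby.lookup[k='huno']
RET  -182
CALL cabinet.newfold[p='/mamobrer']
RET  ok
CALL cabinet.carryto[s='/roprast'; d='/mamobrer/smiste']
RET  ok
CALL cabinet.carryto[s='/mamobrer/smiste'; d='/zaze']
RET  ok
CALL cabinet.survey[p='/']
RET  [hiti, kefope/, mamobrer/, slu_em, zaze]


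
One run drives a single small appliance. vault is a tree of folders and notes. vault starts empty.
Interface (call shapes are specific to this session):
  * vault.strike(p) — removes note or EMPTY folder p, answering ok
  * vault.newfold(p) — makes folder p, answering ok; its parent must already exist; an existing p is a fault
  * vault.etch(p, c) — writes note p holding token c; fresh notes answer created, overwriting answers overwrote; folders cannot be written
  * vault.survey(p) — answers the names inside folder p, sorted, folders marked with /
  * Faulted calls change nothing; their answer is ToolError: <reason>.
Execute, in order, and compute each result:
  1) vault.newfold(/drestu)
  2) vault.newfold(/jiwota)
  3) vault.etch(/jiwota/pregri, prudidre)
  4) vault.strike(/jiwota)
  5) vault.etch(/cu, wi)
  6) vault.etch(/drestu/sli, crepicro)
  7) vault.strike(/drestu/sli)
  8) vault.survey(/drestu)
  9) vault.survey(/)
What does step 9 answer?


Answer: [cu, drestu/, jiwota/]

Derivation:
==> vault.newfold(p: /drestu)
<== ok
==> vault.newfold(p: /jiwota)
<== ok
==> vault.etch(p: /jiwota/pregri, c: prudidre)
<== created
==> vault.strike(p: /jiwota)
<== ToolError: not empty
==> vault.etch(p: /cu, c: wi)
<== created
==> vault.etch(p: /drestu/sli, c: crepicro)
<== created
==> vault.strike(p: /drestu/sli)
<== ok
==> vault.survey(p: /drestu)
<== []
==> vault.survey(p: /)
<== [cu, drestu/, jiwota/]


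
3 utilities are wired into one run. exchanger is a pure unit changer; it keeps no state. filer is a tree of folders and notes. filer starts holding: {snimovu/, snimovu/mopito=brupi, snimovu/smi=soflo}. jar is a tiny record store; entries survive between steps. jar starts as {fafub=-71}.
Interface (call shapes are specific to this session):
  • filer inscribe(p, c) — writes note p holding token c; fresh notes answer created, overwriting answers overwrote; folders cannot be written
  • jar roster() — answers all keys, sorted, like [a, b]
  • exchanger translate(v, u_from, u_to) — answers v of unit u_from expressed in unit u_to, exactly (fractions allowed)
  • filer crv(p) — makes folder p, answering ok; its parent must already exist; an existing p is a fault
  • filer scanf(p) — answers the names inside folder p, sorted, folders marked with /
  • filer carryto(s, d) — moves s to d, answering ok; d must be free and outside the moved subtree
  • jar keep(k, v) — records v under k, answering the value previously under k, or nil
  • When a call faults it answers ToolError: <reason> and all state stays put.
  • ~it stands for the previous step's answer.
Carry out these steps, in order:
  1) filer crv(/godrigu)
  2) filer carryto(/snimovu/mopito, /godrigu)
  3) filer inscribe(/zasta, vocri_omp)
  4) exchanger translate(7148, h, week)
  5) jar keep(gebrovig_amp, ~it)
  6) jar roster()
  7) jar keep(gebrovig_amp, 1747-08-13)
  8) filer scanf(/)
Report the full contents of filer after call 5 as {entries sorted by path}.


Invoking filer crv on p='/godrigu', and get ok.
I try filer carryto on s='/snimovu/mopito', d='/godrigu', → ToolError: exists.
I use filer inscribe on p='/zasta', c='vocri_omp': created.
I run exchanger translate on v='7148', u_from='h', u_to='week', and see 1787/42.
Now I run jar keep on k='gebrovig_amp', v='~it', → nil.
I call jar roster(), and observe [fafub, gebrovig_amp].
I invoke jar keep on k='gebrovig_amp', v='1747-08-13', and get 1787/42.
I run filer scanf on p='/', and see [godrigu/, snimovu/, zasta].

Answer: {godrigu/, snimovu/, snimovu/mopito=brupi, snimovu/smi=soflo, zasta=vocri_omp}


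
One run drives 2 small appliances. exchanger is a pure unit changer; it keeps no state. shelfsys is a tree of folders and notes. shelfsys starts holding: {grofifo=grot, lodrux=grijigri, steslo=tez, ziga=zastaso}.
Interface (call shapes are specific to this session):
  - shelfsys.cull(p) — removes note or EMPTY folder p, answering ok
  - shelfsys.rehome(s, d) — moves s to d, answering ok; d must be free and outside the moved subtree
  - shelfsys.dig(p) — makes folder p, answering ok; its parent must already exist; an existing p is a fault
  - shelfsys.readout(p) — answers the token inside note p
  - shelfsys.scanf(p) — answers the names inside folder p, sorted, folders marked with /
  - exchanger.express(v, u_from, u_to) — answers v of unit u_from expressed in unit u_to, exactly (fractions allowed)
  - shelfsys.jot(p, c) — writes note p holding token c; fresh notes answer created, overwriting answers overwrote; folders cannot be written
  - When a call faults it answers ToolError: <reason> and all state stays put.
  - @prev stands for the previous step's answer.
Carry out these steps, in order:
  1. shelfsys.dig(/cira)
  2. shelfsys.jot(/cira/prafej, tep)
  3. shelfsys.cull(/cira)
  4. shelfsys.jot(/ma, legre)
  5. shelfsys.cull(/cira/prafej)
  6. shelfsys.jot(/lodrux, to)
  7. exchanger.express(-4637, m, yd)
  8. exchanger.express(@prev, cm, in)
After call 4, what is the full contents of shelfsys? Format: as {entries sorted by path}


// 1. shelfsys.dig(p→/cira) == ok
// 2. shelfsys.jot(p→/cira/prafej, c→tep) == created
// 3. shelfsys.cull(p→/cira) == ToolError: not empty
// 4. shelfsys.jot(p→/ma, c→legre) == created
// 5. shelfsys.cull(p→/cira/prafej) == ok
// 6. shelfsys.jot(p→/lodrux, c→to) == overwrote
// 7. exchanger.express(v→-4637, u_from→m, u_to→yd) == -5796250/1143
// 8. exchanger.express(v→@prev, u_from→cm, u_to→in) == -289812500/145161

Answer: {cira/, cira/prafej=tep, grofifo=grot, lodrux=grijigri, ma=legre, steslo=tez, ziga=zastaso}


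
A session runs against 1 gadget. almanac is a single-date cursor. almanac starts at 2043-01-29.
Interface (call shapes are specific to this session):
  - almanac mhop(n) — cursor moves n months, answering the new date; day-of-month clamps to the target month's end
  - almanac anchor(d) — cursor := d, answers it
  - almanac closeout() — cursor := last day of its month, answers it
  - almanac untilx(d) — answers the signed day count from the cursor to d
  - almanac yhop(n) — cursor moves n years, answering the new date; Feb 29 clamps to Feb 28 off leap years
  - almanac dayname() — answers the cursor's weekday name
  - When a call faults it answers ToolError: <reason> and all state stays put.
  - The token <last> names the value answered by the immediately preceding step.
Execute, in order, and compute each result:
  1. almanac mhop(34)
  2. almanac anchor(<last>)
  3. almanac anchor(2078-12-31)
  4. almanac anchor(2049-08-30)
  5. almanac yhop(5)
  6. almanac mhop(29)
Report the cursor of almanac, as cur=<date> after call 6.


>> almanac mhop(n='34')
<< 2045-11-29
>> almanac anchor(d='<last>')
<< 2045-11-29
>> almanac anchor(d='2078-12-31')
<< 2078-12-31
>> almanac anchor(d='2049-08-30')
<< 2049-08-30
>> almanac yhop(n='5')
<< 2054-08-30
>> almanac mhop(n='29')
<< 2057-01-30

Answer: cur=2057-01-30


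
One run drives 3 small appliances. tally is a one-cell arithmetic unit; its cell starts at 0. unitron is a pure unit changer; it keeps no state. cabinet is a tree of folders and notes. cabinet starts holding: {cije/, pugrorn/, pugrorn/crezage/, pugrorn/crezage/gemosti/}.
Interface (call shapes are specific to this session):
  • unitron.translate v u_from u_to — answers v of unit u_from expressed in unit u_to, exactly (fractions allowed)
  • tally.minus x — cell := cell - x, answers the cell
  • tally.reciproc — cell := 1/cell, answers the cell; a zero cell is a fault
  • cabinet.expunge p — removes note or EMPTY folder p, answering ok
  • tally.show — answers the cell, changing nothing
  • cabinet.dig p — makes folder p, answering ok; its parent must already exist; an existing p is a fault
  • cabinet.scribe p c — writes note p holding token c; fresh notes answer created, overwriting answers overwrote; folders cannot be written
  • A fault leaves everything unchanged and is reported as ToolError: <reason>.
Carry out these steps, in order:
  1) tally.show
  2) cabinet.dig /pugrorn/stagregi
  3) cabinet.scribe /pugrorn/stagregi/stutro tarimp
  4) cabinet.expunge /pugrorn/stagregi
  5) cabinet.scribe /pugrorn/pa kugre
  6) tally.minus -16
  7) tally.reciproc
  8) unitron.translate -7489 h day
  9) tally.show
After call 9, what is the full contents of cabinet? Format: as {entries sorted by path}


Answer: {cije/, pugrorn/, pugrorn/crezage/, pugrorn/crezage/gemosti/, pugrorn/pa=kugre, pugrorn/stagregi/, pugrorn/stagregi/stutro=tarimp}

Derivation:
% show() ~> 0
% dig(p→/pugrorn/stagregi) ~> ok
% scribe(p→/pugrorn/stagregi/stutro, c→tarimp) ~> created
% expunge(p→/pugrorn/stagregi) ~> ToolError: not empty
% scribe(p→/pugrorn/pa, c→kugre) ~> created
% minus(x→-16) ~> 16
% reciproc() ~> 1/16
% translate(v→-7489, u_from→h, u_to→day) ~> -7489/24
% show() ~> 1/16


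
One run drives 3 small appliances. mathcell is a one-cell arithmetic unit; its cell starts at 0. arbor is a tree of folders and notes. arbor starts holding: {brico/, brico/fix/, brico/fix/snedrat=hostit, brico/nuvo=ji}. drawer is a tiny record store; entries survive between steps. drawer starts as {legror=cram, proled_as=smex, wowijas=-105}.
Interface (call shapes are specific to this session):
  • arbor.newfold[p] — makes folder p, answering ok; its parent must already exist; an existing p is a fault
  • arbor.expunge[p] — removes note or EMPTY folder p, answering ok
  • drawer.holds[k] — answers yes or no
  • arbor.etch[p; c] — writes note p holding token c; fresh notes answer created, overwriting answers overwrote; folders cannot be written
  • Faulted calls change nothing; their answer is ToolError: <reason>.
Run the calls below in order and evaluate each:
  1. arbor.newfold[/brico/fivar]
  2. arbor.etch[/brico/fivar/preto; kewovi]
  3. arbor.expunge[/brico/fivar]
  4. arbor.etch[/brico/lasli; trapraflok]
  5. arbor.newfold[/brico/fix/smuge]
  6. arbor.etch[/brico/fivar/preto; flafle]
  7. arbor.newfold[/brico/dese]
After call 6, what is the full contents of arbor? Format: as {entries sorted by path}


Answer: {brico/, brico/fivar/, brico/fivar/preto=flafle, brico/fix/, brico/fix/smuge/, brico/fix/snedrat=hostit, brico/lasli=trapraflok, brico/nuvo=ji}

Derivation:
>> newfold(/brico/fivar)
<< ok
>> etch(/brico/fivar/preto, kewovi)
<< created
>> expunge(/brico/fivar)
<< ToolError: not empty
>> etch(/brico/lasli, trapraflok)
<< created
>> newfold(/brico/fix/smuge)
<< ok
>> etch(/brico/fivar/preto, flafle)
<< overwrote
>> newfold(/brico/dese)
<< ok


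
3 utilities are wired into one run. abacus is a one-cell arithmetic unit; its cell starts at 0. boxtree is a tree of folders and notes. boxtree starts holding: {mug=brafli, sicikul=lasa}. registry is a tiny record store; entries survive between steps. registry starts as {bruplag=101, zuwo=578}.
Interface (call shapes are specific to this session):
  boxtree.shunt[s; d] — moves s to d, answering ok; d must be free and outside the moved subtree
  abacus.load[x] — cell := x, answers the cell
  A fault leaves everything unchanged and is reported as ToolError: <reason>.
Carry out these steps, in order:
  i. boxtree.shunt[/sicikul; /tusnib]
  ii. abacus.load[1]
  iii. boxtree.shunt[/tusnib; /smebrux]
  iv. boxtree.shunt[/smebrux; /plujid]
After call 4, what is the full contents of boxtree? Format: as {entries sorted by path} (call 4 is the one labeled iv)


CALL boxtree.shunt[/sicikul; /tusnib]
RET  ok
CALL abacus.load[1]
RET  1
CALL boxtree.shunt[/tusnib; /smebrux]
RET  ok
CALL boxtree.shunt[/smebrux; /plujid]
RET  ok

Answer: {mug=brafli, plujid=lasa}


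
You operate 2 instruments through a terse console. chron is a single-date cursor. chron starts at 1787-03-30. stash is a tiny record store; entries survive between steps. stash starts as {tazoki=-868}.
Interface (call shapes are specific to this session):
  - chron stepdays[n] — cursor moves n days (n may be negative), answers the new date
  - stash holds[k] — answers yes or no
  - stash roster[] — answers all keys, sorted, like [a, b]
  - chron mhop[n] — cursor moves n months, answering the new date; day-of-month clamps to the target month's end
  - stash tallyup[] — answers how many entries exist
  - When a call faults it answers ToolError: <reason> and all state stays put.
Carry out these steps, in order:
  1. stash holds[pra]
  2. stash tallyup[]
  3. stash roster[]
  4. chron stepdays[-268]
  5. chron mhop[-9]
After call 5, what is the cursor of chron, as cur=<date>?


-> stash holds(k: pra)
<- no
-> stash tallyup()
<- 1
-> stash roster()
<- [tazoki]
-> chron stepdays(n: -268)
<- 1786-07-05
-> chron mhop(n: -9)
<- 1785-10-05

Answer: cur=1785-10-05


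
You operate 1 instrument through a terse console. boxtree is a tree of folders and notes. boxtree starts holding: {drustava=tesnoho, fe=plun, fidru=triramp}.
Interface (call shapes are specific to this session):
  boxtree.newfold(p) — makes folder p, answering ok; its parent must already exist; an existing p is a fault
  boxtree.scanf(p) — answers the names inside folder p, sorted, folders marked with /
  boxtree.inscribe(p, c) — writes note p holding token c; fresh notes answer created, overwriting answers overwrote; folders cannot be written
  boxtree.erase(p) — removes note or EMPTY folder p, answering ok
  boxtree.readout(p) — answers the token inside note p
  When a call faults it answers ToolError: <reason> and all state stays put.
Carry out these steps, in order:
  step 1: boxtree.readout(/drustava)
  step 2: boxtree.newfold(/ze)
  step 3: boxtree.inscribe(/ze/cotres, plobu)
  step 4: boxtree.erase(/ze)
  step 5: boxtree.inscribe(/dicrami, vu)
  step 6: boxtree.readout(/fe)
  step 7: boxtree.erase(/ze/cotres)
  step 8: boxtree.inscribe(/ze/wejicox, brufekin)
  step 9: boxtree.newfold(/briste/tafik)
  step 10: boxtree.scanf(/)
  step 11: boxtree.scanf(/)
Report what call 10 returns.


I call boxtree.readout(/drustava), giving tesnoho.
Now I run boxtree.newfold(/ze), and get ok.
Calling boxtree.inscribe(/ze/cotres, plobu), which returns created.
Next I call boxtree.erase(/ze), → ToolError: not empty.
Calling boxtree.inscribe(/dicrami, vu), and get created.
Invoking boxtree.readout(/fe), giving plun.
Next I call boxtree.erase(/ze/cotres), — result: ok.
Using boxtree.inscribe(/ze/wejicox, brufekin): created.
I call boxtree.newfold(/briste/tafik), → ToolError: no parent.
Calling boxtree.scanf(/), → [dicrami, drustava, fe, fidru, ze/].
Using boxtree.scanf(/), and see [dicrami, drustava, fe, fidru, ze/].

Answer: [dicrami, drustava, fe, fidru, ze/]


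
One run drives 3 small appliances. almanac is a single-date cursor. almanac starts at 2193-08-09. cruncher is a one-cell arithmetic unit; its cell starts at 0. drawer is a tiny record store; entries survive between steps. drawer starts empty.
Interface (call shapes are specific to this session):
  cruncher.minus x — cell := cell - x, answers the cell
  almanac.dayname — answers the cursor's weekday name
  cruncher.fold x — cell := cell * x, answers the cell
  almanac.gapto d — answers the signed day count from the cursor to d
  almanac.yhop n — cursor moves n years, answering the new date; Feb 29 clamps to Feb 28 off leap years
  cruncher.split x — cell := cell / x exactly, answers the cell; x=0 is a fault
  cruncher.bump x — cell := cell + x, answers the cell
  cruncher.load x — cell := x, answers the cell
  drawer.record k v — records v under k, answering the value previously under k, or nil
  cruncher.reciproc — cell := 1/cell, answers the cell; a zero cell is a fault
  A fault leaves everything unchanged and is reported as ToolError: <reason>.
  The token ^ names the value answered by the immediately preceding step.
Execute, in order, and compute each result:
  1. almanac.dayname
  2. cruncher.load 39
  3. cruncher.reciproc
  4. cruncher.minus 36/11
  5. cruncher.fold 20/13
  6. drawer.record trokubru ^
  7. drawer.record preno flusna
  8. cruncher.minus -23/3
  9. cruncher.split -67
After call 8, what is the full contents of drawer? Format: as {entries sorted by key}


Invoking almanac.dayname(), and observe Friday.
I run cruncher.load with x: 39, and see 39.
I invoke cruncher.reciproc, and observe 1/39.
Calling cruncher.minus with x: 36/11, and get -1393/429.
I call cruncher.fold with x: 20/13, and observe -27860/5577.
Now I run drawer.record with k: trokubru, v: ^, giving nil.
Then drawer.record with k: preno, v: flusna: nil.
I use cruncher.minus with x: -23/3, and get 14897/5577.
I use cruncher.split with x: -67, giving -14897/373659.

Answer: {preno=flusna, trokubru=-27860/5577}
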